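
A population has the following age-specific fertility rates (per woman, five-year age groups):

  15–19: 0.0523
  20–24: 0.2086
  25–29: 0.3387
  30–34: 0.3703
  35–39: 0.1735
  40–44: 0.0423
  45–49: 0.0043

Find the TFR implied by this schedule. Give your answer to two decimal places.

Sum of ASFRs = 0.0523 + 0.2086 + 0.3387 + 0.3703 + 0.1735 + 0.0423 + 0.0043 = 1.1900
TFR = 5 × 1.1900 = 5.95

5.95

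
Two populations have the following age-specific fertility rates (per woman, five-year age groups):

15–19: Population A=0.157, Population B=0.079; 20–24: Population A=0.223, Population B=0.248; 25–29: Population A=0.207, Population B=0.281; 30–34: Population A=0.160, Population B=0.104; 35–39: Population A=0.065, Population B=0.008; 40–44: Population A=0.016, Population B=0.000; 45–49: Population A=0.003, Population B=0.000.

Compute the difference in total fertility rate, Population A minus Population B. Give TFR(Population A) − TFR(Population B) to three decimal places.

0.555

Population A:
  Sum of ASFRs = 0.157 + 0.223 + 0.207 + 0.160 + 0.065 + 0.016 + 0.003 = 0.831
  TFR = 5 × 0.831 = 4.155
Population B:
  Sum of ASFRs = 0.079 + 0.248 + 0.281 + 0.104 + 0.008 + 0.000 + 0.000 = 0.720
  TFR = 5 × 0.720 = 3.6
Difference = 4.155 − 3.6 = 0.555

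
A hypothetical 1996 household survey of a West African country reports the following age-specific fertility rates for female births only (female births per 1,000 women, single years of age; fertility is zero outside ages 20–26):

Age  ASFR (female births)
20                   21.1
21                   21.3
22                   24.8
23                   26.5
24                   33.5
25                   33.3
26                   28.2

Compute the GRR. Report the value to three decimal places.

Sum of female ASFRs = 21.1 + 21.3 + 24.8 + 26.5 + 33.5 + 33.3 + 28.2 = 188.7
GRR = 188.7 / 1000 = 0.1887

0.189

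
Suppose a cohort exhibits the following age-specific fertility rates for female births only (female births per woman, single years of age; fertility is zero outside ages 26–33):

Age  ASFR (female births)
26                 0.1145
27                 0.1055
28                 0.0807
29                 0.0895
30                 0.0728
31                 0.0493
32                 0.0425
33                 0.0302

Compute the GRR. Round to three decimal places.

0.585

Sum of female ASFRs = 0.1145 + 0.1055 + 0.0807 + 0.0895 + 0.0728 + 0.0493 + 0.0425 + 0.0302 = 0.5850
GRR = 0.585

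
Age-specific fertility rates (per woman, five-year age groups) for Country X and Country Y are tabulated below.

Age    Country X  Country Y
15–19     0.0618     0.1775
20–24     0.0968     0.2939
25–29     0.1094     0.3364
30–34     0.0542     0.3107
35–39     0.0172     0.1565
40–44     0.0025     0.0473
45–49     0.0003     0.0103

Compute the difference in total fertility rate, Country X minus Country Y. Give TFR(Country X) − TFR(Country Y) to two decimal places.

Country X:
  Sum of ASFRs = 0.0618 + 0.0968 + 0.1094 + 0.0542 + 0.0172 + 0.0025 + 0.0003 = 0.3422
  TFR = 5 × 0.3422 = 1.711
Country Y:
  Sum of ASFRs = 0.1775 + 0.2939 + 0.3364 + 0.3107 + 0.1565 + 0.0473 + 0.0103 = 1.3326
  TFR = 5 × 1.3326 = 6.663
Difference = 1.711 − 6.663 = -4.952

-4.95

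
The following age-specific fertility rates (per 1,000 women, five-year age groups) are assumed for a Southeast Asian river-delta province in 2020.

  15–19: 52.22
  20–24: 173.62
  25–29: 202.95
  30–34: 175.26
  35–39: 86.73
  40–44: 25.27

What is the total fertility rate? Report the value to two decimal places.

Sum of ASFRs = 52.22 + 173.62 + 202.95 + 175.26 + 86.73 + 25.27 = 716.05
TFR = 5 × 716.05 / 1000 = 3.58025

3.58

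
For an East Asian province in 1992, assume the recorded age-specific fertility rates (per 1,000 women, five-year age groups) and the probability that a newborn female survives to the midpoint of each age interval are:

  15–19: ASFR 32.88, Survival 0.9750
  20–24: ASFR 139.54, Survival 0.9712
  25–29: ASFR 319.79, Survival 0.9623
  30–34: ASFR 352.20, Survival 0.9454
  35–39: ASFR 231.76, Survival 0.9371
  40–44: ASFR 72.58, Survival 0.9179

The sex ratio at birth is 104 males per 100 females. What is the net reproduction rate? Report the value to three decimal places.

Proportion female at birth = 100 / (100 + 104) = 0.49020.
Survival-weighted fertility by age (5·fₓ·Sₓ):
  15–19: 5 × 32.88/1000 × 0.9750 = 0.16029
  20–24: 5 × 139.54/1000 × 0.9712 = 0.67761
  25–29: 5 × 319.79/1000 × 0.9623 = 1.53867
  30–34: 5 × 352.20/1000 × 0.9454 = 1.66485
  35–39: 5 × 231.76/1000 × 0.9371 = 1.08591
  40–44: 5 × 72.58/1000 × 0.9179 = 0.33311
Sum = 5.46044
NRR = 0.49020 × 5.46044 = 2.67671
With NRR above 1 the population is above replacement fertility.

2.677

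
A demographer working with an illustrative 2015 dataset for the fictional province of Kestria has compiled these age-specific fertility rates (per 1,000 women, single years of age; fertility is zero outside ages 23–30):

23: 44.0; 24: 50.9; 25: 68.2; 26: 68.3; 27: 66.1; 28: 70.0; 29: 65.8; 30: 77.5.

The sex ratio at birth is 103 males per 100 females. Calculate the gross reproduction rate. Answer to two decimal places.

0.25

Proportion female at birth = 100 / (100 + 103) = 0.49261.
Sum of ASFRs = 44.0 + 50.9 + 68.2 + 68.3 + 66.1 + 70.0 + 65.8 + 77.5 = 510.8
TFR = 510.8 / 1000 = 0.5108
GRR = 0.49261 × 0.5108 = 0.25163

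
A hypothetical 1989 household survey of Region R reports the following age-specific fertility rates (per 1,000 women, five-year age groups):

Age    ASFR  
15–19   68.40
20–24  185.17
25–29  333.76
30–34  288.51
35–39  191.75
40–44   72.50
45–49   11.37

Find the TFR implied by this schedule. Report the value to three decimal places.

Sum of ASFRs = 68.40 + 185.17 + 333.76 + 288.51 + 191.75 + 72.50 + 11.37 = 1151.46
TFR = 5 × 1151.46 / 1000 = 5.7573

5.757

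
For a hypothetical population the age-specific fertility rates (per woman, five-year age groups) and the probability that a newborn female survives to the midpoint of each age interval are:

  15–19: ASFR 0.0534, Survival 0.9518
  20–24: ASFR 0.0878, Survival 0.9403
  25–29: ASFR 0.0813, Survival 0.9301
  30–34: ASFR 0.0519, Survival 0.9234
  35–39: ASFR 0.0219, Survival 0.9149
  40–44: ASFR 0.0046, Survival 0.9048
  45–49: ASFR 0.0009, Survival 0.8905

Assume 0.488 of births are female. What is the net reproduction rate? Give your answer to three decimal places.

0.688

Proportion female at birth = 0.488.
Each age group contributes 5 × ASFR × survival:
  15–19: 5 × 0.0534 × 0.9518 = 0.25413
  20–24: 5 × 0.0878 × 0.9403 = 0.41279
  25–29: 5 × 0.0813 × 0.9301 = 0.37809
  30–34: 5 × 0.0519 × 0.9234 = 0.23962
  35–39: 5 × 0.0219 × 0.9149 = 0.10018
  40–44: 5 × 0.0046 × 0.9048 = 0.02081
  45–49: 5 × 0.0009 × 0.8905 = 0.00401
Sum = 1.40963
NRR = 0.488 × 1.40963 = 0.68790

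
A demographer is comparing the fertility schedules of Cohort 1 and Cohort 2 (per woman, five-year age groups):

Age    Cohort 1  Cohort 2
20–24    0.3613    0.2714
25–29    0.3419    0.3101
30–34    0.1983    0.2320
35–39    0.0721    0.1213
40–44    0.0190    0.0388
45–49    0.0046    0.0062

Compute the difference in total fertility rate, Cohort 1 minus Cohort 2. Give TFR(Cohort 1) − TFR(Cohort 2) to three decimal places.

0.087

Cohort 1:
  Sum of ASFRs = 0.3613 + 0.3419 + 0.1983 + 0.0721 + 0.0190 + 0.0046 = 0.9972
  TFR = 5 × 0.9972 = 4.986
Cohort 2:
  Sum of ASFRs = 0.2714 + 0.3101 + 0.2320 + 0.1213 + 0.0388 + 0.0062 = 0.9798
  TFR = 5 × 0.9798 = 4.899
Difference = 4.986 − 4.899 = 0.087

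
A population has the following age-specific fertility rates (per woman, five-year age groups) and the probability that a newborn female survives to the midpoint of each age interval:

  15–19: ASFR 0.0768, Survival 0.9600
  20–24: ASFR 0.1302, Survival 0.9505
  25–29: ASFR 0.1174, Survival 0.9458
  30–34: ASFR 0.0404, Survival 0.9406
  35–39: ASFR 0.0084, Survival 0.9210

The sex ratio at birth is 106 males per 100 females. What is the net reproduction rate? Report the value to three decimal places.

0.860

Proportion female at birth = 100 / (100 + 106) = 0.48544.
Each age group contributes 5 × ASFR × survival:
  15–19: 5 × 0.0768 × 0.9600 = 0.36864
  20–24: 5 × 0.1302 × 0.9505 = 0.61878
  25–29: 5 × 0.1174 × 0.9458 = 0.55518
  30–34: 5 × 0.0404 × 0.9406 = 0.19000
  35–39: 5 × 0.0084 × 0.9210 = 0.03868
Sum = 1.77128
NRR = 0.48544 × 1.77128 = 0.85985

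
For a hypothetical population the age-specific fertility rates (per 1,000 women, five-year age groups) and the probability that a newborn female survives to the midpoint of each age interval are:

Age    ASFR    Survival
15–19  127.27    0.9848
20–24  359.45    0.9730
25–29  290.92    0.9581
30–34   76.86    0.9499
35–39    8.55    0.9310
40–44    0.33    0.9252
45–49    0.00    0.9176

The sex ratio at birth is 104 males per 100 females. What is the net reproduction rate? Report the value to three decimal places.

2.047

Proportion female at birth = 100 / (100 + 104) = 0.49020.
Per-age-group product (5 × ASFR × survival probability):
  15–19: 5 × 127.27/1000 × 0.9848 = 0.62668
  20–24: 5 × 359.45/1000 × 0.9730 = 1.74872
  25–29: 5 × 290.92/1000 × 0.9581 = 1.39365
  30–34: 5 × 76.86/1000 × 0.9499 = 0.36505
  35–39: 5 × 8.55/1000 × 0.9310 = 0.03980
  40–44: 5 × 0.33/1000 × 0.9252 = 0.00153
  45–49: 5 × 0.00/1000 × 0.9176 = 0.00000
Sum = 4.17543
NRR = 0.49020 × 4.17543 = 2.04680
With NRR above 1 the population is above replacement fertility.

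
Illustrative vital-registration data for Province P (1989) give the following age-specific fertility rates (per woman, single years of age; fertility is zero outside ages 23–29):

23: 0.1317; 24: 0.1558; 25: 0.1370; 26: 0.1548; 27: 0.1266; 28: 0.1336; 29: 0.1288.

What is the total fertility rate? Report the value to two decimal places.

Sum of ASFRs = 0.1317 + 0.1558 + 0.1370 + 0.1548 + 0.1266 + 0.1336 + 0.1288 = 0.9683
TFR = 0.9683

0.97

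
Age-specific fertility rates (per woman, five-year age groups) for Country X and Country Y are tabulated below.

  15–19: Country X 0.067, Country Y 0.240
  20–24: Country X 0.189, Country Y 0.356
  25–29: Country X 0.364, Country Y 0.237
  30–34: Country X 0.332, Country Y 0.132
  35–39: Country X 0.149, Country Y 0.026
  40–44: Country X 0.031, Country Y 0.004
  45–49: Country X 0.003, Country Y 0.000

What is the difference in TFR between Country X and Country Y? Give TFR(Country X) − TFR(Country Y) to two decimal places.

Country X:
  Sum of ASFRs = 0.067 + 0.189 + 0.364 + 0.332 + 0.149 + 0.031 + 0.003 = 1.135
  TFR = 5 × 1.135 = 5.675
Country Y:
  Sum of ASFRs = 0.240 + 0.356 + 0.237 + 0.132 + 0.026 + 0.004 + 0.000 = 0.995
  TFR = 5 × 0.995 = 4.975
Difference = 5.675 − 4.975 = 0.7

0.70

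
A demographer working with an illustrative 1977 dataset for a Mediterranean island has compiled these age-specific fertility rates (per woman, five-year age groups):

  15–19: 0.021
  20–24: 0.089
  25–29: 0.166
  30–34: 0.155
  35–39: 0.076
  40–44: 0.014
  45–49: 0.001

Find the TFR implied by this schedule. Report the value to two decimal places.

2.61

Sum of ASFRs = 0.021 + 0.089 + 0.166 + 0.155 + 0.076 + 0.014 + 0.001 = 0.522
TFR = 5 × 0.522 = 2.61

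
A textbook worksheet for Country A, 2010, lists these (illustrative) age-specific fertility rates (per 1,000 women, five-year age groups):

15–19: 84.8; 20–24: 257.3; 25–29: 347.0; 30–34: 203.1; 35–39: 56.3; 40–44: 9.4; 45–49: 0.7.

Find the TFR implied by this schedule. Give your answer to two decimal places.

4.79

Sum of ASFRs = 84.8 + 257.3 + 347.0 + 203.1 + 56.3 + 9.4 + 0.7 = 958.6
TFR = 5 × 958.6 / 1000 = 4.793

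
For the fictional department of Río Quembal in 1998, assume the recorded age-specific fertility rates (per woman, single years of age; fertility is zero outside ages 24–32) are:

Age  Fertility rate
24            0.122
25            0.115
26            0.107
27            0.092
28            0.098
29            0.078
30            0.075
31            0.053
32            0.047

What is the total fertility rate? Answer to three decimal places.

Sum of ASFRs = 0.122 + 0.115 + 0.107 + 0.092 + 0.098 + 0.078 + 0.075 + 0.053 + 0.047 = 0.787
TFR = 0.787

0.787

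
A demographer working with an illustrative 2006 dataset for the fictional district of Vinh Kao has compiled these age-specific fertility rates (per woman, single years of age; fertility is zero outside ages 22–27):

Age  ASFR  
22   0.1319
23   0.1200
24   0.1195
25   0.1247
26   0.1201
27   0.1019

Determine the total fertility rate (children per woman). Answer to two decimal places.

Sum of ASFRs = 0.1319 + 0.1200 + 0.1195 + 0.1247 + 0.1201 + 0.1019 = 0.7181
TFR = 0.7181

0.72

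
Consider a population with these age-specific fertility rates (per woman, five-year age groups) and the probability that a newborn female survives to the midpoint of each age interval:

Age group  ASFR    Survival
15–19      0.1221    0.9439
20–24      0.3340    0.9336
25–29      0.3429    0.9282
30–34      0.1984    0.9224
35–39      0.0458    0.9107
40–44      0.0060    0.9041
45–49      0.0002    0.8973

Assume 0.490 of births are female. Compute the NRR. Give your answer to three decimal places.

Proportion female at birth = 0.490.
Survival-weighted fertility by age (5·fₓ·Sₓ):
  15–19: 5 × 0.1221 × 0.9439 = 0.57625
  20–24: 5 × 0.3340 × 0.9336 = 1.55911
  25–29: 5 × 0.3429 × 0.9282 = 1.59140
  30–34: 5 × 0.1984 × 0.9224 = 0.91502
  35–39: 5 × 0.0458 × 0.9107 = 0.20855
  40–44: 5 × 0.0060 × 0.9041 = 0.02712
  45–49: 5 × 0.0002 × 0.8973 = 0.00090
Sum = 4.87835
NRR = 0.490 × 4.87835 = 2.39039
NRR > 1, so each generation more than replaces itself.

2.390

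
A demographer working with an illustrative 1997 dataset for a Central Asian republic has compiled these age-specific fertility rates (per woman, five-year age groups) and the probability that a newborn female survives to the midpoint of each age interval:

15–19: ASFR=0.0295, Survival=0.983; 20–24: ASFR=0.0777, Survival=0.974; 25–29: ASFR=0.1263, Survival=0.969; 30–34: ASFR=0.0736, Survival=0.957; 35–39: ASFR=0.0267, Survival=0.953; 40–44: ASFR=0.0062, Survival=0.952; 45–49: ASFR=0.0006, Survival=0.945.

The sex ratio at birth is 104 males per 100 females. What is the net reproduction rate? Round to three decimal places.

0.807

Proportion female at birth = 100 / (100 + 104) = 0.49020.
Each age group contributes 5 × ASFR × survival:
  15–19: 5 × 0.0295 × 0.983 = 0.14499
  20–24: 5 × 0.0777 × 0.974 = 0.37840
  25–29: 5 × 0.1263 × 0.969 = 0.61192
  30–34: 5 × 0.0736 × 0.957 = 0.35218
  35–39: 5 × 0.0267 × 0.953 = 0.12723
  40–44: 5 × 0.0062 × 0.952 = 0.02951
  45–49: 5 × 0.0006 × 0.945 = 0.00284
Sum = 1.64707
NRR = 0.49020 × 1.64707 = 0.80739
With NRR below 1 the population is below replacement fertility.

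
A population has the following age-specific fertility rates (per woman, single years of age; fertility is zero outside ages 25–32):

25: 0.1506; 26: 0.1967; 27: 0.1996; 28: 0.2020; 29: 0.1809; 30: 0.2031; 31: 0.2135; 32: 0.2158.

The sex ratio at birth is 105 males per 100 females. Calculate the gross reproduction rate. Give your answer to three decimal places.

Proportion female at birth = 100 / (100 + 105) = 0.48780.
Sum of ASFRs = 0.1506 + 0.1967 + 0.1996 + 0.2020 + 0.1809 + 0.2031 + 0.2135 + 0.2158 = 1.5622
TFR = 1.5622
GRR = 0.48780 × 1.5622 = 0.76204

0.762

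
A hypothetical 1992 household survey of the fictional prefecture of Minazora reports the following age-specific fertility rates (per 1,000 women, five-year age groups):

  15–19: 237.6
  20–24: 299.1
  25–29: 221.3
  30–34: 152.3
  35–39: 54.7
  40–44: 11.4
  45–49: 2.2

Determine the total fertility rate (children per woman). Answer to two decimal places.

Sum of ASFRs = 237.6 + 299.1 + 221.3 + 152.3 + 54.7 + 11.4 + 2.2 = 978.6
TFR = 5 × 978.6 / 1000 = 4.893

4.89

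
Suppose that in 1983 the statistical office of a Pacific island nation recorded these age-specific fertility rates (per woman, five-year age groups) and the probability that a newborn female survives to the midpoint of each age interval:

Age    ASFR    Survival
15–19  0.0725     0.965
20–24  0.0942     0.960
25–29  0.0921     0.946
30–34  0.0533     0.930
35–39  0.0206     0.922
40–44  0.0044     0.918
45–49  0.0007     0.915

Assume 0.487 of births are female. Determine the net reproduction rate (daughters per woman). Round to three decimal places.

0.781

Proportion female at birth = 0.487.
Each age group contributes 5 × ASFR × survival:
  15–19: 5 × 0.0725 × 0.965 = 0.34981
  20–24: 5 × 0.0942 × 0.960 = 0.45216
  25–29: 5 × 0.0921 × 0.946 = 0.43563
  30–34: 5 × 0.0533 × 0.930 = 0.24785
  35–39: 5 × 0.0206 × 0.922 = 0.09497
  40–44: 5 × 0.0044 × 0.918 = 0.02020
  45–49: 5 × 0.0007 × 0.915 = 0.00320
Sum = 1.60382
NRR = 0.487 × 1.60382 = 0.78106
With NRR below 1 the population is below replacement fertility.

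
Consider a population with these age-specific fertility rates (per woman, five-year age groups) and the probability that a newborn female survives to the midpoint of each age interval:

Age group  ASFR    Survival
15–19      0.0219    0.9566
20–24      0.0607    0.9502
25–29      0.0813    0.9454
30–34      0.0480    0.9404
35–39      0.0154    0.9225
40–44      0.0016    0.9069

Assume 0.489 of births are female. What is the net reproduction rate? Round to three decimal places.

Proportion female at birth = 0.489.
Per-age-group product (5 × ASFR × survival probability):
  15–19: 5 × 0.0219 × 0.9566 = 0.10475
  20–24: 5 × 0.0607 × 0.9502 = 0.28839
  25–29: 5 × 0.0813 × 0.9454 = 0.38431
  30–34: 5 × 0.0480 × 0.9404 = 0.22570
  35–39: 5 × 0.0154 × 0.9225 = 0.07103
  40–44: 5 × 0.0016 × 0.9069 = 0.00726
Sum = 1.08144
NRR = 0.489 × 1.08144 = 0.52882
NRR < 1, so the cohort does not fully replace itself.

0.529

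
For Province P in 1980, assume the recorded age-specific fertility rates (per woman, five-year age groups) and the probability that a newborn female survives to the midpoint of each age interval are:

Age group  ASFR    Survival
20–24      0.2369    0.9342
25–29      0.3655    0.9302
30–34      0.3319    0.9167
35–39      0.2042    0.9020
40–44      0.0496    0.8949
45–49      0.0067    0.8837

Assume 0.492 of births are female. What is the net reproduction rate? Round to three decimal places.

2.706

Proportion female at birth = 0.492.
Weighting each age-specific rate by interval width and survival:
  20–24: 5 × 0.2369 × 0.9342 = 1.10656
  25–29: 5 × 0.3655 × 0.9302 = 1.69994
  30–34: 5 × 0.3319 × 0.9167 = 1.52126
  35–39: 5 × 0.2042 × 0.9020 = 0.92094
  40–44: 5 × 0.0496 × 0.8949 = 0.22194
  45–49: 5 × 0.0067 × 0.8837 = 0.02960
Sum = 5.50024
NRR = 0.492 × 5.50024 = 2.70612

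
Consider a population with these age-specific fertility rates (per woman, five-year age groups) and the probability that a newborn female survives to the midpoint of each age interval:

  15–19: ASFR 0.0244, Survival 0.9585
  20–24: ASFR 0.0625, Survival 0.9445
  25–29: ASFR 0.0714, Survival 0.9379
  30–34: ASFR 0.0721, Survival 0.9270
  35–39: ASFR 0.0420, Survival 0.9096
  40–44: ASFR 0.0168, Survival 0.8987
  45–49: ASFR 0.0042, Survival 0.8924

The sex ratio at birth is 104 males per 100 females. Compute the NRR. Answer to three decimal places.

0.670

Proportion female at birth = 100 / (100 + 104) = 0.49020.
Each age group contributes 5 × ASFR × survival:
  15–19: 5 × 0.0244 × 0.9585 = 0.11694
  20–24: 5 × 0.0625 × 0.9445 = 0.29516
  25–29: 5 × 0.0714 × 0.9379 = 0.33483
  30–34: 5 × 0.0721 × 0.9270 = 0.33418
  35–39: 5 × 0.0420 × 0.9096 = 0.19102
  40–44: 5 × 0.0168 × 0.8987 = 0.07549
  45–49: 5 × 0.0042 × 0.8924 = 0.01874
Sum = 1.36636
NRR = 0.49020 × 1.36636 = 0.66979
NRR < 1, so the cohort does not fully replace itself.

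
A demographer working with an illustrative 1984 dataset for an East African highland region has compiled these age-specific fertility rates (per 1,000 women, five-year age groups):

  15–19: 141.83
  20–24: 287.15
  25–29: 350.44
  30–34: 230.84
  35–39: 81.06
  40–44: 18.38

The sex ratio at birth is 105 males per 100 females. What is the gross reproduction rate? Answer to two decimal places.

Proportion female at birth = 100 / (100 + 105) = 0.48780.
Sum of ASFRs = 141.83 + 287.15 + 350.44 + 230.84 + 81.06 + 18.38 = 1109.70
TFR = 5 × 1109.70 / 1000 = 5.5485
GRR = 0.48780 × 5.5485 = 2.70656

2.71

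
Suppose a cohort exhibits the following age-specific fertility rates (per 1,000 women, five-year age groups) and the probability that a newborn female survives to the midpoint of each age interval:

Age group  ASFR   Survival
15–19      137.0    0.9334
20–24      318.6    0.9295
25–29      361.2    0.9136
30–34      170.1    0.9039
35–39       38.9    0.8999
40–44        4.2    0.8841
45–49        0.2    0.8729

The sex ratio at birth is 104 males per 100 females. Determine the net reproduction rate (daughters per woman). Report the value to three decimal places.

Proportion female at birth = 100 / (100 + 104) = 0.49020.
Survival-weighted fertility by age (5·fₓ·Sₓ):
  15–19: 5 × 137.0/1000 × 0.9334 = 0.63938
  20–24: 5 × 318.6/1000 × 0.9295 = 1.48069
  25–29: 5 × 361.2/1000 × 0.9136 = 1.64996
  30–34: 5 × 170.1/1000 × 0.9039 = 0.76877
  35–39: 5 × 38.9/1000 × 0.8999 = 0.17503
  40–44: 5 × 4.2/1000 × 0.8841 = 0.01857
  45–49: 5 × 0.2/1000 × 0.8729 = 0.00087
Sum = 4.73327
NRR = 0.49020 × 4.73327 = 2.32025
An NRR exceeding 1 indicates intrinsic growth under these rates.

2.320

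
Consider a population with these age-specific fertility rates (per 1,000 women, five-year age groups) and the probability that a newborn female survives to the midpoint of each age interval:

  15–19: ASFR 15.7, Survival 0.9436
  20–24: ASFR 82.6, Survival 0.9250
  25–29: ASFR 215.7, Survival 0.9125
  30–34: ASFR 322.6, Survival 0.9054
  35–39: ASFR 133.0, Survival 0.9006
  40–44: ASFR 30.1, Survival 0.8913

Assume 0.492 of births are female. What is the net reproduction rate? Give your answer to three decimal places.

1.788

Proportion female at birth = 0.492.
Each age group contributes 5 × ASFR × survival:
  15–19: 5 × 15.7/1000 × 0.9436 = 0.07407
  20–24: 5 × 82.6/1000 × 0.9250 = 0.38203
  25–29: 5 × 215.7/1000 × 0.9125 = 0.98413
  30–34: 5 × 322.6/1000 × 0.9054 = 1.46041
  35–39: 5 × 133.0/1000 × 0.9006 = 0.59890
  40–44: 5 × 30.1/1000 × 0.8913 = 0.13414
Sum = 3.63368
NRR = 0.492 × 3.63368 = 1.78777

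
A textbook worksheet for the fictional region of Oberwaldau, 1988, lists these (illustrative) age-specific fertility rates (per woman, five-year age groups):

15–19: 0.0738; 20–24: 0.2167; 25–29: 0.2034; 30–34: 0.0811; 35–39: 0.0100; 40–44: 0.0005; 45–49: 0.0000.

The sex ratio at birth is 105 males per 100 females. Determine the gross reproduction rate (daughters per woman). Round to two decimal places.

Proportion female at birth = 100 / (100 + 105) = 0.48780.
Sum of ASFRs = 0.0738 + 0.2167 + 0.2034 + 0.0811 + 0.0100 + 0.0005 + 0.0000 = 0.5855
TFR = 5 × 0.5855 = 2.9275
GRR = 0.48780 × 2.9275 = 1.42803

1.43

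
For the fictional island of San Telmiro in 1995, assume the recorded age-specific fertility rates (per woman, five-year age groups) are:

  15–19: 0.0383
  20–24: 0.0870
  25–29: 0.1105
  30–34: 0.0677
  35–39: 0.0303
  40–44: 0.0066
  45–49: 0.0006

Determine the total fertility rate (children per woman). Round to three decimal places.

Sum of ASFRs = 0.0383 + 0.0870 + 0.1105 + 0.0677 + 0.0303 + 0.0066 + 0.0006 = 0.3410
TFR = 5 × 0.3410 = 1.705

1.705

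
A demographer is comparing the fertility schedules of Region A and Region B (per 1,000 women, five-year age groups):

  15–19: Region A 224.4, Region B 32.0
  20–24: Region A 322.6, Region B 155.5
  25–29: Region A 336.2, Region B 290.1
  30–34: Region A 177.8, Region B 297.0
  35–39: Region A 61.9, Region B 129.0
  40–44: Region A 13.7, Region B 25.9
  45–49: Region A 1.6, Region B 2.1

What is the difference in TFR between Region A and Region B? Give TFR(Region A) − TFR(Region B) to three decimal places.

Region A:
  Sum of ASFRs = 224.4 + 322.6 + 336.2 + 177.8 + 61.9 + 13.7 + 1.6 = 1138.2
  TFR = 5 × 1138.2 / 1000 = 5.691
Region B:
  Sum of ASFRs = 32.0 + 155.5 + 290.1 + 297.0 + 129.0 + 25.9 + 2.1 = 931.6
  TFR = 5 × 931.6 / 1000 = 4.658
Difference = 5.691 − 4.658 = 1.033

1.033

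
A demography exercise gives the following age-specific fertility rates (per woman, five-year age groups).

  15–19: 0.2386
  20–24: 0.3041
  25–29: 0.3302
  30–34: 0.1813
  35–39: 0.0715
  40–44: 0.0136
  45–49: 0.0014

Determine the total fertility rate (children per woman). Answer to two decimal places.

5.70

Sum of ASFRs = 0.2386 + 0.3041 + 0.3302 + 0.1813 + 0.0715 + 0.0136 + 0.0014 = 1.1407
TFR = 5 × 1.1407 = 5.7035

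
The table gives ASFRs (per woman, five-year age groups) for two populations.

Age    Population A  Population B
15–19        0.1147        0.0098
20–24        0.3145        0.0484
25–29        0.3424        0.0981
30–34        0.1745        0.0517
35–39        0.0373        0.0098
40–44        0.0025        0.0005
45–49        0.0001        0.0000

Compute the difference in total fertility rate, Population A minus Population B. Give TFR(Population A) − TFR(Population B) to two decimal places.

Population A:
  Sum of ASFRs = 0.1147 + 0.3145 + 0.3424 + 0.1745 + 0.0373 + 0.0025 + 0.0001 = 0.9860
  TFR = 5 × 0.9860 = 4.93
Population B:
  Sum of ASFRs = 0.0098 + 0.0484 + 0.0981 + 0.0517 + 0.0098 + 0.0005 + 0.0000 = 0.2183
  TFR = 5 × 0.2183 = 1.0915
Difference = 4.93 − 1.0915 = 3.8385

3.84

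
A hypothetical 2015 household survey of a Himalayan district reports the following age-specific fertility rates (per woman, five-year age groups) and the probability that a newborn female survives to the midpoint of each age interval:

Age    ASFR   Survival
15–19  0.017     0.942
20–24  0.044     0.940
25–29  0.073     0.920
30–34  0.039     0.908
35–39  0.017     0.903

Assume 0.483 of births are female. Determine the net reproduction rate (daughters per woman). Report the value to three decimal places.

Proportion female at birth = 0.483.
Weighting each age-specific rate by interval width and survival:
  15–19: 5 × 0.017 × 0.942 = 0.08007
  20–24: 5 × 0.044 × 0.940 = 0.20680
  25–29: 5 × 0.073 × 0.920 = 0.33580
  30–34: 5 × 0.039 × 0.908 = 0.17706
  35–39: 5 × 0.017 × 0.903 = 0.07676
Sum = 0.87649
NRR = 0.483 × 0.87649 = 0.42334
NRR < 1, so the cohort does not fully replace itself.

0.423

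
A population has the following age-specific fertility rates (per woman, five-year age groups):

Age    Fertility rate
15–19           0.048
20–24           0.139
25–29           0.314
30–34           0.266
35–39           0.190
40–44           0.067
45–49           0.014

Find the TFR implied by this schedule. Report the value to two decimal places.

Sum of ASFRs = 0.048 + 0.139 + 0.314 + 0.266 + 0.190 + 0.067 + 0.014 = 1.038
TFR = 5 × 1.038 = 5.19

5.19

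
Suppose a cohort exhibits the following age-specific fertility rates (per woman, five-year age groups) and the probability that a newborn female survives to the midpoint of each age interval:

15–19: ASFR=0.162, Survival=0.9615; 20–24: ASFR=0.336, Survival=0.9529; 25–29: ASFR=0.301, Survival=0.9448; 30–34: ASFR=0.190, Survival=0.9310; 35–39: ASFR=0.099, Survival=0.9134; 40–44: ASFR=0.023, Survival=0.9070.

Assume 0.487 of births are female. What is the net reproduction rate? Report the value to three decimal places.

Proportion female at birth = 0.487.
Weighting each age-specific rate by interval width and survival:
  15–19: 5 × 0.162 × 0.9615 = 0.77882
  20–24: 5 × 0.336 × 0.9529 = 1.60087
  25–29: 5 × 0.301 × 0.9448 = 1.42192
  30–34: 5 × 0.190 × 0.9310 = 0.88445
  35–39: 5 × 0.099 × 0.9134 = 0.45213
  40–44: 5 × 0.023 × 0.9070 = 0.10431
Sum = 5.24250
NRR = 0.487 × 5.24250 = 2.55310

2.553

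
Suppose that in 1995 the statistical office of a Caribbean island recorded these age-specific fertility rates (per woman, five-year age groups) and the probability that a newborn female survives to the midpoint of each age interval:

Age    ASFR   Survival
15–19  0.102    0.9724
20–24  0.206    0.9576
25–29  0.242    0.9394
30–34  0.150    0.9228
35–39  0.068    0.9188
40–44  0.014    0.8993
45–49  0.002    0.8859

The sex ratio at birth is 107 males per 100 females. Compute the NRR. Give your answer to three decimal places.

1.785

Proportion female at birth = 100 / (100 + 107) = 0.48309.
Weighting each age-specific rate by interval width and survival:
  15–19: 5 × 0.102 × 0.9724 = 0.49592
  20–24: 5 × 0.206 × 0.9576 = 0.98633
  25–29: 5 × 0.242 × 0.9394 = 1.13667
  30–34: 5 × 0.150 × 0.9228 = 0.69210
  35–39: 5 × 0.068 × 0.9188 = 0.31239
  40–44: 5 × 0.014 × 0.8993 = 0.06295
  45–49: 5 × 0.002 × 0.8859 = 0.00886
Sum = 3.69522
NRR = 0.48309 × 3.69522 = 1.78512
With NRR above 1 the population is above replacement fertility.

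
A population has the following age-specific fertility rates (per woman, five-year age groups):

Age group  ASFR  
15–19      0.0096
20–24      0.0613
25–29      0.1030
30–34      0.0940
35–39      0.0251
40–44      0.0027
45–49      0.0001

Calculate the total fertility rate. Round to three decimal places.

Sum of ASFRs = 0.0096 + 0.0613 + 0.1030 + 0.0940 + 0.0251 + 0.0027 + 0.0001 = 0.2958
TFR = 5 × 0.2958 = 1.479

1.479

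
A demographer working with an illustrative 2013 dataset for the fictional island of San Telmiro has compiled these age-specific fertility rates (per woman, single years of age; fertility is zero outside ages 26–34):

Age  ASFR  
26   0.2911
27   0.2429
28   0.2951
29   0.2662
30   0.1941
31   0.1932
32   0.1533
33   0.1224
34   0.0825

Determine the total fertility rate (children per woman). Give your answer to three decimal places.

1.841

Sum of ASFRs = 0.2911 + 0.2429 + 0.2951 + 0.2662 + 0.1941 + 0.1932 + 0.1533 + 0.1224 + 0.0825 = 1.8408
TFR = 1.8408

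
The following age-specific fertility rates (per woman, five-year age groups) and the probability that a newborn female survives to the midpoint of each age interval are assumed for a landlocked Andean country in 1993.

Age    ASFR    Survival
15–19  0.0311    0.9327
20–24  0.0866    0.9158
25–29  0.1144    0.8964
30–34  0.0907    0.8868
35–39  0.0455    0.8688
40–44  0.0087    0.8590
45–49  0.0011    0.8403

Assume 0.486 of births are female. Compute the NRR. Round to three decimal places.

Proportion female at birth = 0.486.
Each age group contributes 5 × ASFR × survival:
  15–19: 5 × 0.0311 × 0.9327 = 0.14503
  20–24: 5 × 0.0866 × 0.9158 = 0.39654
  25–29: 5 × 0.1144 × 0.8964 = 0.51274
  30–34: 5 × 0.0907 × 0.8868 = 0.40216
  35–39: 5 × 0.0455 × 0.8688 = 0.19765
  40–44: 5 × 0.0087 × 0.8590 = 0.03737
  45–49: 5 × 0.0011 × 0.8403 = 0.00462
Sum = 1.69611
NRR = 0.486 × 1.69611 = 0.82431

0.824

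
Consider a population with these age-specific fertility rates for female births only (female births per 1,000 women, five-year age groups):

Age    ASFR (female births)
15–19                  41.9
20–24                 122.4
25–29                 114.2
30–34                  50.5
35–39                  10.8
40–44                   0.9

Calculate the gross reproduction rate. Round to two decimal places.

Sum of female ASFRs = 41.9 + 122.4 + 114.2 + 50.5 + 10.8 + 0.9 = 340.7
GRR = 5 × 340.7 / 1000 = 1.7035

1.70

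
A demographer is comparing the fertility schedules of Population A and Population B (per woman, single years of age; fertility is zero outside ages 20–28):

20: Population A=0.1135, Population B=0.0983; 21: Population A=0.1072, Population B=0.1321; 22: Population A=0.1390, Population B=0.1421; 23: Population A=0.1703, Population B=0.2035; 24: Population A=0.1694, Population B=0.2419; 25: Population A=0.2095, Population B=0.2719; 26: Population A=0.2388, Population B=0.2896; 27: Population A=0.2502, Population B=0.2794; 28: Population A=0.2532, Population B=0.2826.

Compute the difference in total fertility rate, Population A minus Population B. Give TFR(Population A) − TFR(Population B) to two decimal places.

Population A:
  Sum of ASFRs = 0.1135 + 0.1072 + 0.1390 + 0.1703 + 0.1694 + 0.2095 + 0.2388 + 0.2502 + 0.2532 = 1.6511
  TFR = 1.6511
Population B:
  Sum of ASFRs = 0.0983 + 0.1321 + 0.1421 + 0.2035 + 0.2419 + 0.2719 + 0.2896 + 0.2794 + 0.2826 = 1.9414
  TFR = 1.9414
Difference = 1.6511 − 1.9414 = -0.2903

-0.29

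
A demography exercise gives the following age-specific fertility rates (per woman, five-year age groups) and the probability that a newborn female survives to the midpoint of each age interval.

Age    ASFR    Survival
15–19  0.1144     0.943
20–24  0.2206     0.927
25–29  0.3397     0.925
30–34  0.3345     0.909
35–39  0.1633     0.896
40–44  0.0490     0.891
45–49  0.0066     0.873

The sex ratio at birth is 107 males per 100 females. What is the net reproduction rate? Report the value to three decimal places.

2.721

Proportion female at birth = 100 / (100 + 107) = 0.48309.
Per-age-group product (5 × ASFR × survival probability):
  15–19: 5 × 0.1144 × 0.943 = 0.53940
  20–24: 5 × 0.2206 × 0.927 = 1.02248
  25–29: 5 × 0.3397 × 0.925 = 1.57111
  30–34: 5 × 0.3345 × 0.909 = 1.52030
  35–39: 5 × 0.1633 × 0.896 = 0.73158
  40–44: 5 × 0.0490 × 0.891 = 0.21830
  45–49: 5 × 0.0066 × 0.873 = 0.02881
Sum = 5.63198
NRR = 0.48309 × 5.63198 = 2.72075
With NRR above 1 the population is above replacement fertility.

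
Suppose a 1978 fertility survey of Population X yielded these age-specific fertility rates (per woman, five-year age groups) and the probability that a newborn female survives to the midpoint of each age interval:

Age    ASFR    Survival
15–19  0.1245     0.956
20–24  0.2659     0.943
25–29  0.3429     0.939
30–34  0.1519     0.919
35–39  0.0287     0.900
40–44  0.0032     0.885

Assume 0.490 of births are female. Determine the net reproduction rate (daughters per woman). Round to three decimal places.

2.107

Proportion female at birth = 0.490.
Each age group contributes 5 × ASFR × survival:
  15–19: 5 × 0.1245 × 0.956 = 0.59511
  20–24: 5 × 0.2659 × 0.943 = 1.25372
  25–29: 5 × 0.3429 × 0.939 = 1.60992
  30–34: 5 × 0.1519 × 0.919 = 0.69798
  35–39: 5 × 0.0287 × 0.900 = 0.12915
  40–44: 5 × 0.0032 × 0.885 = 0.01416
Sum = 4.30004
NRR = 0.490 × 4.30004 = 2.10702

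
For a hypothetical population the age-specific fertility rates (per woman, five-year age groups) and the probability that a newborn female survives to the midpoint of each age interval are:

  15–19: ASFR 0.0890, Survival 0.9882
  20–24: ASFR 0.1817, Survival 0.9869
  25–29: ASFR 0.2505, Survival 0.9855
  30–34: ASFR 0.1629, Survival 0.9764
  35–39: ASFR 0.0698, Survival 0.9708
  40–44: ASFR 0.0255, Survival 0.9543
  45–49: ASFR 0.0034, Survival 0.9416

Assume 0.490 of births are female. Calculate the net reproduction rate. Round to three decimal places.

Proportion female at birth = 0.490.
Survival-weighted fertility by age (5·fₓ·Sₓ):
  15–19: 5 × 0.0890 × 0.9882 = 0.43975
  20–24: 5 × 0.1817 × 0.9869 = 0.89660
  25–29: 5 × 0.2505 × 0.9855 = 1.23434
  30–34: 5 × 0.1629 × 0.9764 = 0.79528
  35–39: 5 × 0.0698 × 0.9708 = 0.33881
  40–44: 5 × 0.0255 × 0.9543 = 0.12167
  45–49: 5 × 0.0034 × 0.9416 = 0.01601
Sum = 3.84246
NRR = 0.490 × 3.84246 = 1.88281

1.883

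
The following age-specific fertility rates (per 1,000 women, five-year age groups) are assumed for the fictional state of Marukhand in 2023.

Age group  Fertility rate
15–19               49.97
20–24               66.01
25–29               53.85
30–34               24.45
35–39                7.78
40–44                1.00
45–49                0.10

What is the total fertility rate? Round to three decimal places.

1.016

Sum of ASFRs = 49.97 + 66.01 + 53.85 + 24.45 + 7.78 + 1.00 + 0.10 = 203.16
TFR = 5 × 203.16 / 1000 = 1.0158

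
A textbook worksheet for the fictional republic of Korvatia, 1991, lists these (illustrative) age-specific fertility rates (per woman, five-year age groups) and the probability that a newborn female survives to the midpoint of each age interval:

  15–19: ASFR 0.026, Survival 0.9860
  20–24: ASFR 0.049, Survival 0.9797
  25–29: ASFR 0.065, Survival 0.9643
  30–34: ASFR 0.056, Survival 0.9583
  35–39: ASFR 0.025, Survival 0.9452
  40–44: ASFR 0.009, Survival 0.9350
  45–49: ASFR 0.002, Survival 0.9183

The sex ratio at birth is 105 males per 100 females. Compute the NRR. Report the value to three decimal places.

0.546

Proportion female at birth = 100 / (100 + 105) = 0.48780.
Weighting each age-specific rate by interval width and survival:
  15–19: 5 × 0.026 × 0.9860 = 0.12818
  20–24: 5 × 0.049 × 0.9797 = 0.24003
  25–29: 5 × 0.065 × 0.9643 = 0.31340
  30–34: 5 × 0.056 × 0.9583 = 0.26832
  35–39: 5 × 0.025 × 0.9452 = 0.11815
  40–44: 5 × 0.009 × 0.9350 = 0.04208
  45–49: 5 × 0.002 × 0.9183 = 0.00918
Sum = 1.11934
NRR = 0.48780 × 1.11934 = 0.54601
NRR < 1, so the cohort does not fully replace itself.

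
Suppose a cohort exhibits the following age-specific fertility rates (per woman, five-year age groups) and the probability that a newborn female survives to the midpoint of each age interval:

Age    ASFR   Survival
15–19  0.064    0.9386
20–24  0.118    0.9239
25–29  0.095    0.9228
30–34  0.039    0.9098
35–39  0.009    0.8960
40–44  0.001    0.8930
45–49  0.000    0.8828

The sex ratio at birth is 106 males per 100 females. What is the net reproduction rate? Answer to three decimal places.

0.731

Proportion female at birth = 100 / (100 + 106) = 0.48544.
Each age group contributes 5 × ASFR × survival:
  15–19: 5 × 0.064 × 0.9386 = 0.30035
  20–24: 5 × 0.118 × 0.9239 = 0.54510
  25–29: 5 × 0.095 × 0.9228 = 0.43833
  30–34: 5 × 0.039 × 0.9098 = 0.17741
  35–39: 5 × 0.009 × 0.8960 = 0.04032
  40–44: 5 × 0.001 × 0.8930 = 0.00447
  45–49: 5 × 0.000 × 0.8828 = 0.00000
Sum = 1.50598
NRR = 0.48544 × 1.50598 = 0.73106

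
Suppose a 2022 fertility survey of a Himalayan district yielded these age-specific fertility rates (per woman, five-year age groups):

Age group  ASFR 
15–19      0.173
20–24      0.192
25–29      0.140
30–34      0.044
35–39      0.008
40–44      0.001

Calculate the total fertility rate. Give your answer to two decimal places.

Sum of ASFRs = 0.173 + 0.192 + 0.140 + 0.044 + 0.008 + 0.001 = 0.558
TFR = 5 × 0.558 = 2.79

2.79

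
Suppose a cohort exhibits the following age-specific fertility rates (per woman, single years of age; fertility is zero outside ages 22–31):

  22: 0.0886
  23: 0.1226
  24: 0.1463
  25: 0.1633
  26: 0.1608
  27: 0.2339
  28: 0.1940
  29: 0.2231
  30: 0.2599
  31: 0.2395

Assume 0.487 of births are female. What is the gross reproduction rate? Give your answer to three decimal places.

Proportion female at birth = 0.487.
Sum of ASFRs = 0.0886 + 0.1226 + 0.1463 + 0.1633 + 0.1608 + 0.2339 + 0.1940 + 0.2231 + 0.2599 + 0.2395 = 1.8320
TFR = 1.832
GRR = 0.487 × 1.832 = 0.89218

0.892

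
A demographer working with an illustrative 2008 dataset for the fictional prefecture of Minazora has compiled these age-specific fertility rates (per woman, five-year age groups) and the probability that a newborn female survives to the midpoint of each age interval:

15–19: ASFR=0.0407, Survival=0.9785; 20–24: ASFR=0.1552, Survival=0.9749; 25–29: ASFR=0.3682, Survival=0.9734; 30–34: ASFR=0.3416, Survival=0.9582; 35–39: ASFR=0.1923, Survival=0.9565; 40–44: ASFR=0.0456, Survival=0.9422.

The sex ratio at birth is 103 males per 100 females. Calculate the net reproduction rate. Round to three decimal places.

Proportion female at birth = 100 / (100 + 103) = 0.49261.
Survival-weighted fertility by age (5·fₓ·Sₓ):
  15–19: 5 × 0.0407 × 0.9785 = 0.19912
  20–24: 5 × 0.1552 × 0.9749 = 0.75652
  25–29: 5 × 0.3682 × 0.9734 = 1.79203
  30–34: 5 × 0.3416 × 0.9582 = 1.63661
  35–39: 5 × 0.1923 × 0.9565 = 0.91967
  40–44: 5 × 0.0456 × 0.9422 = 0.21482
Sum = 5.51877
NRR = 0.49261 × 5.51877 = 2.71860
NRR > 1, so each generation more than replaces itself.

2.719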